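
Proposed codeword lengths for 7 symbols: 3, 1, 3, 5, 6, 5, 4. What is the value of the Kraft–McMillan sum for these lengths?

With common denominator 2^6 = 64: Σ 2^(−ℓᵢ) = 8/64 + 32/64 + 8/64 + 2/64 + 1/64 + 2/64 + 4/64 = 57/64 = 0.890625.

0.890625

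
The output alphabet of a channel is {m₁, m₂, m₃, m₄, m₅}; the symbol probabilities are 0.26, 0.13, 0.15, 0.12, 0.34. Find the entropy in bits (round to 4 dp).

H = −Σ pᵢ log₂ pᵢ.
−0.26·log₂(0.26) = 0.5053
−0.13·log₂(0.13) = 0.3826
−0.15·log₂(0.15) = 0.4105
−0.12·log₂(0.12) = 0.3671
−0.34·log₂(0.34) = 0.5292
Sum ≈ 2.1947 → 2.1947 bits.

2.1947 bits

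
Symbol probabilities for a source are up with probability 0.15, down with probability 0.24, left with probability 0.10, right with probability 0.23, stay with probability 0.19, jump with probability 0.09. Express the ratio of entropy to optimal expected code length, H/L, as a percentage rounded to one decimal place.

Entropy H = −Σ p log₂ p ≈ 2.4924 bits.
Huffman merges: 9/100+1/10→19/100; 3/20+19/100→17/50; 19/100+23/100→21/50; 6/25+17/50→29/50; 21/50+29/50→1. L = 253/100 ≈ 2.5300.
Efficiency = H/L = 2.4924/2.5300 = 98.5%.

98.5%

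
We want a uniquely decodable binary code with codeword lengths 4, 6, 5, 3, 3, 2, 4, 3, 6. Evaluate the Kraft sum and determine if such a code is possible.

0.8125; yes

With common denominator 2^6 = 64: Σ 2^(−ℓᵢ) = 4/64 + 1/64 + 2/64 + 8/64 + 8/64 + 16/64 + 4/64 + 8/64 + 1/64 = 52/64 = 0.8125.
Kraft's inequality requires Σ ≤ 1; here Σ = 0.8125 ≤ 1, so such a prefix code exists.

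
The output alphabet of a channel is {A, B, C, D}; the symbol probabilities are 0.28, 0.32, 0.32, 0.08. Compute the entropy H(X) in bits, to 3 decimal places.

H = −Σ pᵢ log₂ pᵢ.
−0.28·log₂(0.28) = 0.5142
−0.32·log₂(0.32) = 0.5260
−0.32·log₂(0.32) = 0.5260
−0.08·log₂(0.08) = 0.2915
Sum ≈ 1.8578 → 1.858 bits.

1.858 bits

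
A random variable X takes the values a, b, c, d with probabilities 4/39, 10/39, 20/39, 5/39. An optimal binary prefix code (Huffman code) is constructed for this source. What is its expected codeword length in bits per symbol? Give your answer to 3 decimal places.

Repeatedly combine the two least-probable nodes; the expected code length is the sum of the merged weights.
merge 4/39 + 5/39 → 3/13
merge 3/13 + 10/39 → 19/39
merge 19/39 + 20/39 → 1
L = 3/13 + 19/39 + 1 = 67/39 ≈ 1.718 bits/symbol.

1.718 bits/symbol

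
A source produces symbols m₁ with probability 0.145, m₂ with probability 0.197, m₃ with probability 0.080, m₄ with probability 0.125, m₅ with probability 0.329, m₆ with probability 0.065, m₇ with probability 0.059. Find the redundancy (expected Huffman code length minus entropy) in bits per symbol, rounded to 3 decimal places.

Entropy H = −Σ p log₂ p ≈ 2.5571 bits.
Huffman merges: 59/1000+13/200→31/250; 2/25+31/250→51/250; 1/8+29/200→27/100; 197/1000+51/250→401/1000; 27/100+329/1000→599/1000; 401/1000+599/1000→1. L = 1299/500 ≈ 2.5980.
L − H = 2.5980 − 2.5571 = 0.041 bits.

0.041 bits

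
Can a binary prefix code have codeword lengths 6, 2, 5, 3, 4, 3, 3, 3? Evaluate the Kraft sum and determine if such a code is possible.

With common denominator 2^6 = 64: Σ 2^(−ℓᵢ) = 1/64 + 16/64 + 2/64 + 8/64 + 4/64 + 8/64 + 8/64 + 8/64 = 55/64 = 0.859375.
Kraft's inequality requires Σ ≤ 1; here Σ = 0.859375 ≤ 1, so such a prefix code exists.

0.859375; yes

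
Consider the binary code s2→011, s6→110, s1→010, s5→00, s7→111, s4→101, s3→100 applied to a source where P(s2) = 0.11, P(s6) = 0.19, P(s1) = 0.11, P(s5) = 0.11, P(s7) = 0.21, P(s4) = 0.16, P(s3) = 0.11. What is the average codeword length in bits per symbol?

2.89 bits/symbol

L̄ = Σ pᵢ·ℓᵢ = 0.11·3 + 0.19·3 + 0.11·3 + 0.11·2 + 0.21·3 + 0.16·3 + 0.11·3 = 2.89 bits/symbol.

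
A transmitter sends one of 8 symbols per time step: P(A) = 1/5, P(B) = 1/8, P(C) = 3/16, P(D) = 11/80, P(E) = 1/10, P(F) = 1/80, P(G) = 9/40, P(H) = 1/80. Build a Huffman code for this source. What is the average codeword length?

Repeatedly combine the two least-probable nodes; the expected code length is the sum of the merged weights.
merge 1/80 + 1/80 → 1/40
merge 1/40 + 1/10 → 1/8
merge 1/8 + 1/8 → 1/4
merge 11/80 + 3/16 → 13/40
merge 1/5 + 9/40 → 17/40
merge 1/4 + 13/40 → 23/40
merge 17/40 + 23/40 → 1
L = 1/40 + 1/8 + 1/4 + 13/40 + 17/40 + 23/40 + 1 = 109/40 = 2.725 bits/symbol.

2.725 bits/symbol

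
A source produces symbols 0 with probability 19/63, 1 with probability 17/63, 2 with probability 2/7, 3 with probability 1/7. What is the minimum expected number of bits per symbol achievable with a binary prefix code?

2 bits/symbol

Repeatedly combine the two least-probable nodes; the expected code length is the sum of the merged weights.
merge 1/7 + 17/63 → 26/63
merge 2/7 + 19/63 → 37/63
merge 26/63 + 37/63 → 1
L = 26/63 + 37/63 + 1 = 2 bits/symbol.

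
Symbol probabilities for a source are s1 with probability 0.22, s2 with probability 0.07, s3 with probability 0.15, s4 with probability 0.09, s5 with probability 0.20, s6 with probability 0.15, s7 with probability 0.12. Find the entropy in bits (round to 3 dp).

H = −Σ pᵢ log₂ pᵢ.
−0.22·log₂(0.22) = 0.4806
−0.07·log₂(0.07) = 0.2686
−0.15·log₂(0.15) = 0.4105
−0.09·log₂(0.09) = 0.3127
−0.20·log₂(0.20) = 0.4644
−0.15·log₂(0.15) = 0.4105
−0.12·log₂(0.12) = 0.3671
Sum ≈ 2.7143 → 2.714 bits.

2.714 bits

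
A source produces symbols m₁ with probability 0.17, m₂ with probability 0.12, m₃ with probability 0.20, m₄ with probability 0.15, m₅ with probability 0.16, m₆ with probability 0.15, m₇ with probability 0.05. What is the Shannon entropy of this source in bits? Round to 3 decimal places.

H = −Σ pᵢ log₂ pᵢ.
−0.17·log₂(0.17) = 0.4346
−0.12·log₂(0.12) = 0.3671
−0.20·log₂(0.20) = 0.4644
−0.15·log₂(0.15) = 0.4105
−0.16·log₂(0.16) = 0.4230
−0.15·log₂(0.15) = 0.4105
−0.05·log₂(0.05) = 0.2161
Sum ≈ 2.7262 → 2.726 bits.

2.726 bits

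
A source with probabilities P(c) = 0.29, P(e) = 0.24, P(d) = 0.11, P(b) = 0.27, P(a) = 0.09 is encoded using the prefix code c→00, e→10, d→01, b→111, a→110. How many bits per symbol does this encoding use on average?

2.36 bits/symbol

L̄ = Σ pᵢ·ℓᵢ = 0.29·2 + 0.24·2 + 0.11·2 + 0.27·3 + 0.09·3 = 2.36 bits/symbol.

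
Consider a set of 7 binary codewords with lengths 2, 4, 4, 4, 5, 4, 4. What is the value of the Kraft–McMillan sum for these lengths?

With common denominator 2^5 = 32: Σ 2^(−ℓᵢ) = 8/32 + 2/32 + 2/32 + 2/32 + 1/32 + 2/32 + 2/32 = 19/32 = 0.59375.

0.59375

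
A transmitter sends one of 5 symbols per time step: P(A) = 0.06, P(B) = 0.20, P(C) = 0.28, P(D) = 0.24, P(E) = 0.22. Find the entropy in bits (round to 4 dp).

2.1968 bits

H = −Σ pᵢ log₂ pᵢ.
−0.06·log₂(0.06) = 0.2435
−0.20·log₂(0.20) = 0.4644
−0.28·log₂(0.28) = 0.5142
−0.24·log₂(0.24) = 0.4941
−0.22·log₂(0.22) = 0.4806
Sum ≈ 2.1968 → 2.1968 bits.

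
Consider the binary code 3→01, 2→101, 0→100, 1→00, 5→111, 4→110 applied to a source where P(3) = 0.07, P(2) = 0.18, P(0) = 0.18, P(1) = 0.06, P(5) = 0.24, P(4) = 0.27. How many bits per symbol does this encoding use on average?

L̄ = Σ pᵢ·ℓᵢ = 0.07·2 + 0.18·3 + 0.18·3 + 0.06·2 + 0.24·3 + 0.27·3 = 2.87 bits/symbol.

2.87 bits/symbol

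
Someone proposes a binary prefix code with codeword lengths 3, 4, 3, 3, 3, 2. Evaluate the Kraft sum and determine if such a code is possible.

With common denominator 2^4 = 16: Σ 2^(−ℓᵢ) = 2/16 + 1/16 + 2/16 + 2/16 + 2/16 + 4/16 = 13/16 = 0.8125.
Kraft's inequality requires Σ ≤ 1; here Σ = 0.8125 ≤ 1, so such a prefix code exists.

0.8125; yes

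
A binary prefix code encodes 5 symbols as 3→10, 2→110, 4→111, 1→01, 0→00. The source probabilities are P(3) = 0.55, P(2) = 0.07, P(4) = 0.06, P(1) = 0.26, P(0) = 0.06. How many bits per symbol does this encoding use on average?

L̄ = Σ pᵢ·ℓᵢ = 0.55·2 + 0.07·3 + 0.06·3 + 0.26·2 + 0.06·2 = 2.13 bits/symbol.

2.13 bits/symbol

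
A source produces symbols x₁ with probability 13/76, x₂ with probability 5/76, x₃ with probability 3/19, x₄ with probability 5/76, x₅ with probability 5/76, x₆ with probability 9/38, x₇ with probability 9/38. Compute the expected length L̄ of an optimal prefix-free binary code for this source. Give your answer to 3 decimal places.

2.658 bits/symbol

Repeatedly combine the two least-probable nodes; the expected code length is the sum of the merged weights.
merge 5/76 + 5/76 → 5/38
merge 5/76 + 5/38 → 15/76
merge 3/19 + 13/76 → 25/76
merge 15/76 + 9/38 → 33/76
merge 9/38 + 25/76 → 43/76
merge 33/76 + 43/76 → 1
L = 5/38 + 15/76 + 25/76 + 33/76 + 43/76 + 1 = 101/38 ≈ 2.658 bits/symbol.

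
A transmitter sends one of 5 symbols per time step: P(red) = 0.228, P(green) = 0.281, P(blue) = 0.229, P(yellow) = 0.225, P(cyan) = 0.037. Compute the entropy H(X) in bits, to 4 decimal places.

2.1481 bits

H = −Σ pᵢ log₂ pᵢ.
−0.228·log₂(0.228) = 0.4863
−0.281·log₂(0.281) = 0.5146
−0.229·log₂(0.229) = 0.4870
−0.225·log₂(0.225) = 0.4842
−0.037·log₂(0.037) = 0.1760
Sum ≈ 2.1481 → 2.1481 bits.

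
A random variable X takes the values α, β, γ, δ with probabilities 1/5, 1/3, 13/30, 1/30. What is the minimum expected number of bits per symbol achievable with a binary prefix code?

1.8 bits/symbol

Repeatedly combine the two least-probable nodes; the expected code length is the sum of the merged weights.
merge 1/30 + 1/5 → 7/30
merge 7/30 + 1/3 → 17/30
merge 13/30 + 17/30 → 1
L = 7/30 + 17/30 + 1 = 9/5 = 1.8 bits/symbol.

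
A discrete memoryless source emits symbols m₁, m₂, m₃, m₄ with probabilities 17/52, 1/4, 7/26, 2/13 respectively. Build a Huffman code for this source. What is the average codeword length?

2 bits/symbol

Repeatedly combine the two least-probable nodes; the expected code length is the sum of the merged weights.
merge 2/13 + 1/4 → 21/52
merge 7/26 + 17/52 → 31/52
merge 21/52 + 31/52 → 1
L = 21/52 + 31/52 + 1 = 2 bits/symbol.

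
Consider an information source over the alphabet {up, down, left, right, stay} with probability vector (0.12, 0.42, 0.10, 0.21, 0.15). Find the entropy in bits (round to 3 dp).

H = −Σ pᵢ log₂ pᵢ.
−0.12·log₂(0.12) = 0.3671
−0.42·log₂(0.42) = 0.5256
−0.10·log₂(0.10) = 0.3322
−0.21·log₂(0.21) = 0.4728
−0.15·log₂(0.15) = 0.4105
Sum ≈ 2.1083 → 2.108 bits.

2.108 bits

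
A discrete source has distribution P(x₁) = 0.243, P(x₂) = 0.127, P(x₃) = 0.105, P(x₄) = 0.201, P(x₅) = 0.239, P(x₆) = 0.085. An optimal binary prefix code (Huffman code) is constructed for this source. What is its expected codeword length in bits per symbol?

Repeatedly combine the two least-probable nodes; the expected code length is the sum of the merged weights.
merge 17/200 + 21/200 → 19/100
merge 127/1000 + 19/100 → 317/1000
merge 201/1000 + 239/1000 → 11/25
merge 243/1000 + 317/1000 → 14/25
merge 11/25 + 14/25 → 1
L = 19/100 + 317/1000 + 11/25 + 14/25 + 1 = 2507/1000 = 2.507 bits/symbol.

2.507 bits/symbol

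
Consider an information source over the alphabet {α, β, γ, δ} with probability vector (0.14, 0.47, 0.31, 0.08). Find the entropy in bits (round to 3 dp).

H = −Σ pᵢ log₂ pᵢ.
−0.14·log₂(0.14) = 0.3971
−0.47·log₂(0.47) = 0.5120
−0.31·log₂(0.31) = 0.5238
−0.08·log₂(0.08) = 0.2915
Sum ≈ 1.7244 → 1.724 bits.

1.724 bits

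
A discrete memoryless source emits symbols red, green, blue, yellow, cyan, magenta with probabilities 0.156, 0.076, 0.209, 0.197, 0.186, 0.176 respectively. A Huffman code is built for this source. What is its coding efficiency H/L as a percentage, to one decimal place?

97.4%

Entropy H = −Σ p log₂ p ≈ 2.5269 bits.
Huffman merges: 19/250+39/250→29/125; 22/125+93/500→181/500; 197/1000+209/1000→203/500; 29/125+181/500→297/500; 203/500+297/500→1. L = 1297/500 ≈ 2.5940.
Efficiency = H/L = 2.5269/2.5940 = 97.4%.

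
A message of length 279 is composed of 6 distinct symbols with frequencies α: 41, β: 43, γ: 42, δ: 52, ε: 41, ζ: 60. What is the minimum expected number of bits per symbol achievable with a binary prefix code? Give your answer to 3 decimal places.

2.599 bits/symbol

Probabilities are the counts divided by 279.
Repeatedly combine the two least-probable nodes; the expected code length is the sum of the merged weights.
merge 41/279 + 41/279 → 82/279
merge 14/93 + 43/279 → 85/279
merge 52/279 + 20/93 → 112/279
merge 82/279 + 85/279 → 167/279
merge 112/279 + 167/279 → 1
L = 82/279 + 85/279 + 112/279 + 167/279 + 1 = 725/279 ≈ 2.599 bits/symbol.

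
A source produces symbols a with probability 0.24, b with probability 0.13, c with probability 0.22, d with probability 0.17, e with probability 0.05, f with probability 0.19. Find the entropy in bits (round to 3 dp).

H = −Σ pᵢ log₂ pᵢ.
−0.24·log₂(0.24) = 0.4941
−0.13·log₂(0.13) = 0.3826
−0.22·log₂(0.22) = 0.4806
−0.17·log₂(0.17) = 0.4346
−0.05·log₂(0.05) = 0.2161
−0.19·log₂(0.19) = 0.4552
Sum ≈ 2.4633 → 2.463 bits.

2.463 bits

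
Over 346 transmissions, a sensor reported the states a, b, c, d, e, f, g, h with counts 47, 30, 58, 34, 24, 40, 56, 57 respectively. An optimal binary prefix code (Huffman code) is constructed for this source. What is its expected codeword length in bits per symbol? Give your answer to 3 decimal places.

2.988 bits/symbol

Probabilities are the counts divided by 346.
Repeatedly combine the two least-probable nodes; the expected code length is the sum of the merged weights.
merge 12/173 + 15/173 → 27/173
merge 17/173 + 20/173 → 37/173
merge 47/346 + 27/173 → 101/346
merge 28/173 + 57/346 → 113/346
merge 29/173 + 37/173 → 66/173
merge 101/346 + 113/346 → 107/173
merge 66/173 + 107/173 → 1
L = 27/173 + 37/173 + 101/346 + 113/346 + 66/173 + 107/173 + 1 = 517/173 ≈ 2.988 bits/symbol.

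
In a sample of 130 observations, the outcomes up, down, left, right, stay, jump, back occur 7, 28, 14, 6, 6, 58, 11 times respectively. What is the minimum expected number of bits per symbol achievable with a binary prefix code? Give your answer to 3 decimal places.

2.323 bits/symbol

Probabilities are the counts divided by 130.
Repeatedly combine the two least-probable nodes; the expected code length is the sum of the merged weights.
merge 3/65 + 3/65 → 6/65
merge 7/130 + 11/130 → 9/65
merge 6/65 + 7/65 → 1/5
merge 9/65 + 1/5 → 22/65
merge 14/65 + 22/65 → 36/65
merge 29/65 + 36/65 → 1
L = 6/65 + 9/65 + 1/5 + 22/65 + 36/65 + 1 = 151/65 ≈ 2.323 bits/symbol.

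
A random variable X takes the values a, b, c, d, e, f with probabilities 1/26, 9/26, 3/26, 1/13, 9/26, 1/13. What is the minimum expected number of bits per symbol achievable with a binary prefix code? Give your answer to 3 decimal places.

Repeatedly combine the two least-probable nodes; the expected code length is the sum of the merged weights.
merge 1/26 + 1/13 → 3/26
merge 1/13 + 3/26 → 5/26
merge 3/26 + 5/26 → 4/13
merge 4/13 + 9/26 → 17/26
merge 9/26 + 17/26 → 1
L = 3/26 + 5/26 + 4/13 + 17/26 + 1 = 59/26 ≈ 2.269 bits/symbol.

2.269 bits/symbol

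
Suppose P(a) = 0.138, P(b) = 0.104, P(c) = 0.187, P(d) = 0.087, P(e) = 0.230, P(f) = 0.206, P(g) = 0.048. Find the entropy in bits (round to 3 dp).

2.660 bits

H = −Σ pᵢ log₂ pᵢ.
−0.138·log₂(0.138) = 0.3943
−0.104·log₂(0.104) = 0.3396
−0.187·log₂(0.187) = 0.4523
−0.087·log₂(0.087) = 0.3065
−0.230·log₂(0.230) = 0.4877
−0.206·log₂(0.206) = 0.4695
−0.048·log₂(0.048) = 0.2103
Sum ≈ 2.6602 → 2.660 bits.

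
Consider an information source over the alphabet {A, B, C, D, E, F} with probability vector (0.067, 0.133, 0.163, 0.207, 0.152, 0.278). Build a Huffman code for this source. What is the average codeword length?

Repeatedly combine the two least-probable nodes; the expected code length is the sum of the merged weights.
merge 67/1000 + 133/1000 → 1/5
merge 19/125 + 163/1000 → 63/200
merge 1/5 + 207/1000 → 407/1000
merge 139/500 + 63/200 → 593/1000
merge 407/1000 + 593/1000 → 1
L = 1/5 + 63/200 + 407/1000 + 593/1000 + 1 = 503/200 = 2.515 bits/symbol.

2.515 bits/symbol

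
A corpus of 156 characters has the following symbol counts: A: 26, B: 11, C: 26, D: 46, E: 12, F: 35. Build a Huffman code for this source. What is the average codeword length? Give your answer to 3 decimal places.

2.462 bits/symbol

Probabilities are the counts divided by 156.
Repeatedly combine the two least-probable nodes; the expected code length is the sum of the merged weights.
merge 11/156 + 1/13 → 23/156
merge 23/156 + 1/6 → 49/156
merge 1/6 + 35/156 → 61/156
merge 23/78 + 49/156 → 95/156
merge 61/156 + 95/156 → 1
L = 23/156 + 49/156 + 61/156 + 95/156 + 1 = 32/13 ≈ 2.462 bits/symbol.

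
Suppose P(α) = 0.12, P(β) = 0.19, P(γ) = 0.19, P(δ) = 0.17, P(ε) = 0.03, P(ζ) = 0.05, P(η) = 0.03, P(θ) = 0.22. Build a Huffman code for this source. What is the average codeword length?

2.76 bits/symbol

Repeatedly combine the two least-probable nodes; the expected code length is the sum of the merged weights.
merge 3/100 + 3/100 → 3/50
merge 1/20 + 3/50 → 11/100
merge 11/100 + 3/25 → 23/100
merge 17/100 + 19/100 → 9/25
merge 19/100 + 11/50 → 41/100
merge 23/100 + 9/25 → 59/100
merge 41/100 + 59/100 → 1
L = 3/50 + 11/100 + 23/100 + 9/25 + 41/100 + 59/100 + 1 = 69/25 = 2.76 bits/symbol.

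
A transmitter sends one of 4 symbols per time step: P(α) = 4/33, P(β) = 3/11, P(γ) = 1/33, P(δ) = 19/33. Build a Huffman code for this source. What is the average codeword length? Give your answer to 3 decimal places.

1.576 bits/symbol

Repeatedly combine the two least-probable nodes; the expected code length is the sum of the merged weights.
merge 1/33 + 4/33 → 5/33
merge 5/33 + 3/11 → 14/33
merge 14/33 + 19/33 → 1
L = 5/33 + 14/33 + 1 = 52/33 ≈ 1.576 bits/symbol.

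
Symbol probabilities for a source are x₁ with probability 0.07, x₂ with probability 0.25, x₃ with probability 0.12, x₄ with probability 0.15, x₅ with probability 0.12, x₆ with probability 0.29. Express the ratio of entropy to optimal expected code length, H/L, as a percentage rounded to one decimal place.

Entropy H = −Σ p log₂ p ≈ 2.4311 bits.
Huffman merges: 7/100+3/25→19/100; 3/25+3/20→27/100; 19/100+1/4→11/25; 27/100+29/100→14/25; 11/25+14/25→1. L = 123/50 ≈ 2.4600.
Efficiency = H/L = 2.4311/2.4600 = 98.8%.

98.8%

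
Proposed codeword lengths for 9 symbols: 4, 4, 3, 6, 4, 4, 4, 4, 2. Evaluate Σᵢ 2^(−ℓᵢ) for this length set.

With common denominator 2^6 = 64: Σ 2^(−ℓᵢ) = 4/64 + 4/64 + 8/64 + 1/64 + 4/64 + 4/64 + 4/64 + 4/64 + 16/64 = 49/64 = 0.765625.

0.765625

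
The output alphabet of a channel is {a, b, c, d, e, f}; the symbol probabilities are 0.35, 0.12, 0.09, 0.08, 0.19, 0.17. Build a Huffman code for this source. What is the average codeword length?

Repeatedly combine the two least-probable nodes; the expected code length is the sum of the merged weights.
merge 2/25 + 9/100 → 17/100
merge 3/25 + 17/100 → 29/100
merge 17/100 + 19/100 → 9/25
merge 29/100 + 7/20 → 16/25
merge 9/25 + 16/25 → 1
L = 17/100 + 29/100 + 9/25 + 16/25 + 1 = 123/50 = 2.46 bits/symbol.

2.46 bits/symbol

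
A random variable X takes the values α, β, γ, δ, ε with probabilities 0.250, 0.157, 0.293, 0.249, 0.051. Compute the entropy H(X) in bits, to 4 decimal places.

2.1567 bits

H = −Σ pᵢ log₂ pᵢ.
−0.250·log₂(0.250) = 0.5000
−0.157·log₂(0.157) = 0.4194
−0.293·log₂(0.293) = 0.5189
−0.249·log₂(0.249) = 0.4994
−0.051·log₂(0.051) = 0.2190
Sum ≈ 2.1567 → 2.1567 bits.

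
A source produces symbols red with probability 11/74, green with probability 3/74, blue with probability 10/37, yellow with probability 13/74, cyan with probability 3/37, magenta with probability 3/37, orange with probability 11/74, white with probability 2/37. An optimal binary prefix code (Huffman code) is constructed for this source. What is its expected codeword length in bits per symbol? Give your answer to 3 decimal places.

Repeatedly combine the two least-probable nodes; the expected code length is the sum of the merged weights.
merge 3/74 + 2/37 → 7/74
merge 3/37 + 3/37 → 6/37
merge 7/74 + 11/74 → 9/37
merge 11/74 + 6/37 → 23/74
merge 13/74 + 9/37 → 31/74
merge 10/37 + 23/74 → 43/74
merge 31/74 + 43/74 → 1
L = 7/74 + 6/37 + 9/37 + 23/74 + 31/74 + 43/74 + 1 = 104/37 ≈ 2.811 bits/symbol.

2.811 bits/symbol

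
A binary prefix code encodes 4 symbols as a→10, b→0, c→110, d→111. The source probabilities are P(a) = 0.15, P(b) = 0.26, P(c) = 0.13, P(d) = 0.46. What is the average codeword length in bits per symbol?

2.33 bits/symbol

L̄ = Σ pᵢ·ℓᵢ = 0.15·2 + 0.26·1 + 0.13·3 + 0.46·3 = 2.33 bits/symbol.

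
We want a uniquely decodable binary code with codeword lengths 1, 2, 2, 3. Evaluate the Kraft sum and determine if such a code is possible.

1.125; no

With common denominator 2^3 = 8: Σ 2^(−ℓᵢ) = 4/8 + 2/8 + 2/8 + 1/8 = 9/8 = 1.125.
Kraft's inequality requires Σ ≤ 1; here Σ = 1.125 > 1, so no such prefix code exists.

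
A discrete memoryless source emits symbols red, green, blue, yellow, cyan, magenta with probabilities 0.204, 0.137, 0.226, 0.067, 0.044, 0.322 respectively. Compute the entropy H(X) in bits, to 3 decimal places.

H = −Σ pᵢ log₂ pᵢ.
−0.204·log₂(0.204) = 0.4678
−0.137·log₂(0.137) = 0.3929
−0.226·log₂(0.226) = 0.4849
−0.067·log₂(0.067) = 0.2613
−0.044·log₂(0.044) = 0.1983
−0.322·log₂(0.322) = 0.5264
Sum ≈ 2.3316 → 2.332 bits.

2.332 bits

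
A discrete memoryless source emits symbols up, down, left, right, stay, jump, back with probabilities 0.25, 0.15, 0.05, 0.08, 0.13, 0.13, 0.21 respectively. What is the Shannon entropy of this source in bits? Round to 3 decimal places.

H = −Σ pᵢ log₂ pᵢ.
−0.25·log₂(0.25) = 0.5000
−0.15·log₂(0.15) = 0.4105
−0.05·log₂(0.05) = 0.2161
−0.08·log₂(0.08) = 0.2915
−0.13·log₂(0.13) = 0.3826
−0.13·log₂(0.13) = 0.3826
−0.21·log₂(0.21) = 0.4728
Sum ≈ 2.6563 → 2.656 bits.

2.656 bits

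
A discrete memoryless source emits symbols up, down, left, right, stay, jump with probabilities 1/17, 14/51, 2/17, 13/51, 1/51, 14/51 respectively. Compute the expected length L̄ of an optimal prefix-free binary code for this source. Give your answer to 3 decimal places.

Repeatedly combine the two least-probable nodes; the expected code length is the sum of the merged weights.
merge 1/51 + 1/17 → 4/51
merge 4/51 + 2/17 → 10/51
merge 10/51 + 13/51 → 23/51
merge 14/51 + 14/51 → 28/51
merge 23/51 + 28/51 → 1
L = 4/51 + 10/51 + 23/51 + 28/51 + 1 = 116/51 ≈ 2.275 bits/symbol.

2.275 bits/symbol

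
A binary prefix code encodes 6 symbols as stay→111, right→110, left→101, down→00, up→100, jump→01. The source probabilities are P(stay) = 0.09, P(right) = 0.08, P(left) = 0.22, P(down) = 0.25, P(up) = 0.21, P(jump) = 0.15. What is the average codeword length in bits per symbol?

2.6 bits/symbol

L̄ = Σ pᵢ·ℓᵢ = 0.09·3 + 0.08·3 + 0.22·3 + 0.25·2 + 0.21·3 + 0.15·2 = 2.6 bits/symbol.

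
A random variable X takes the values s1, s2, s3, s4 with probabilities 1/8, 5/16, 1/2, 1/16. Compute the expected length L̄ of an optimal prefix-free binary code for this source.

Repeatedly combine the two least-probable nodes; the expected code length is the sum of the merged weights.
merge 1/16 + 1/8 → 3/16
merge 3/16 + 5/16 → 1/2
merge 1/2 + 1/2 → 1
L = 3/16 + 1/2 + 1 = 27/16 = 1.6875 bits/symbol.

1.6875 bits/symbol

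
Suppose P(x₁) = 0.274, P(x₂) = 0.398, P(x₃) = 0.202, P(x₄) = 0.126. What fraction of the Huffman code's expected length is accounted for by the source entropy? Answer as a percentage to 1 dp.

97.6%

Entropy H = −Σ p log₂ p ≈ 1.8835 bits.
Huffman merges: 63/500+101/500→41/125; 137/500+41/125→301/500; 199/500+301/500→1. L = 193/100 ≈ 1.9300.
Efficiency = H/L = 1.8835/1.9300 = 97.6%.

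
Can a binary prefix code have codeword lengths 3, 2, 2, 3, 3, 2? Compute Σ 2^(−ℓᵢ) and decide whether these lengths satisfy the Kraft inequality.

1.125; no

With common denominator 2^3 = 8: Σ 2^(−ℓᵢ) = 1/8 + 2/8 + 2/8 + 1/8 + 1/8 + 2/8 = 9/8 = 1.125.
Kraft's inequality requires Σ ≤ 1; here Σ = 1.125 > 1, so no such prefix code exists.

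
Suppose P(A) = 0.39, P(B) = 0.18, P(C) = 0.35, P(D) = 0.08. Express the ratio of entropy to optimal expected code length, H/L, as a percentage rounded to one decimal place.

Entropy H = −Σ p log₂ p ≈ 1.7967 bits.
Huffman merges: 2/25+9/50→13/50; 13/50+7/20→61/100; 39/100+61/100→1. L = 187/100 ≈ 1.8700.
Efficiency = H/L = 1.7967/1.8700 = 96.1%.

96.1%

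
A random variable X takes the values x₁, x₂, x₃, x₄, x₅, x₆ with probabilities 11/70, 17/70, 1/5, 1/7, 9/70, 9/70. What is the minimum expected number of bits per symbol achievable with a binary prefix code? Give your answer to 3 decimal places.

Repeatedly combine the two least-probable nodes; the expected code length is the sum of the merged weights.
merge 9/70 + 9/70 → 9/35
merge 1/7 + 11/70 → 3/10
merge 1/5 + 17/70 → 31/70
merge 9/35 + 3/10 → 39/70
merge 31/70 + 39/70 → 1
L = 9/35 + 3/10 + 31/70 + 39/70 + 1 = 179/70 ≈ 2.557 bits/symbol.

2.557 bits/symbol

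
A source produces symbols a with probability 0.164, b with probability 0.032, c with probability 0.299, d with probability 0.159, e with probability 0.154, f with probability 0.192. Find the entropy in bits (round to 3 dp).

2.402 bits

H = −Σ pᵢ log₂ pᵢ.
−0.164·log₂(0.164) = 0.4278
−0.032·log₂(0.032) = 0.1589
−0.299·log₂(0.299) = 0.5208
−0.159·log₂(0.159) = 0.4218
−0.154·log₂(0.154) = 0.4156
−0.192·log₂(0.192) = 0.4571
Sum ≈ 2.4020 → 2.402 bits.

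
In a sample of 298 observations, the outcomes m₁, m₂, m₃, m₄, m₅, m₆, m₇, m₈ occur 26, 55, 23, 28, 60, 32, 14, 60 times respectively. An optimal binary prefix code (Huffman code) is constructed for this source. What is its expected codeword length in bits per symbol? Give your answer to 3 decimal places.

2.903 bits/symbol

Probabilities are the counts divided by 298.
Repeatedly combine the two least-probable nodes; the expected code length is the sum of the merged weights.
merge 7/149 + 23/298 → 37/298
merge 13/149 + 14/149 → 27/149
merge 16/149 + 37/298 → 69/298
merge 27/149 + 55/298 → 109/298
merge 30/149 + 30/149 → 60/149
merge 69/298 + 109/298 → 89/149
merge 60/149 + 89/149 → 1
L = 37/298 + 27/149 + 69/298 + 109/298 + 60/149 + 89/149 + 1 = 865/298 ≈ 2.903 bits/symbol.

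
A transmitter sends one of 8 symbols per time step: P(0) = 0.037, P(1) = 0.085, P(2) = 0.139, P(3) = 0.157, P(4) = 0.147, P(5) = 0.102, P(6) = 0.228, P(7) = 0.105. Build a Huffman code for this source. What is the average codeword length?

2.894 bits/symbol

Repeatedly combine the two least-probable nodes; the expected code length is the sum of the merged weights.
merge 37/1000 + 17/200 → 61/500
merge 51/500 + 21/200 → 207/1000
merge 61/500 + 139/1000 → 261/1000
merge 147/1000 + 157/1000 → 38/125
merge 207/1000 + 57/250 → 87/200
merge 261/1000 + 38/125 → 113/200
merge 87/200 + 113/200 → 1
L = 61/500 + 207/1000 + 261/1000 + 38/125 + 87/200 + 113/200 + 1 = 1447/500 = 2.894 bits/symbol.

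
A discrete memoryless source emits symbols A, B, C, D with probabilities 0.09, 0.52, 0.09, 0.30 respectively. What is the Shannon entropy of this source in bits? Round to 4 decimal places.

H = −Σ pᵢ log₂ pᵢ.
−0.09·log₂(0.09) = 0.3127
−0.52·log₂(0.52) = 0.4906
−0.09·log₂(0.09) = 0.3127
−0.30·log₂(0.30) = 0.5211
Sum ≈ 1.6370 → 1.6370 bits.

1.6370 bits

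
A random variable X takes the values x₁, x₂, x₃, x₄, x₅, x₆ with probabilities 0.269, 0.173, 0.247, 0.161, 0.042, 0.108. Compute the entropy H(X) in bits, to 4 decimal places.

2.4088 bits

H = −Σ pᵢ log₂ pᵢ.
−0.269·log₂(0.269) = 0.5096
−0.173·log₂(0.173) = 0.4379
−0.247·log₂(0.247) = 0.4983
−0.161·log₂(0.161) = 0.4242
−0.042·log₂(0.042) = 0.1921
−0.108·log₂(0.108) = 0.3468
Sum ≈ 2.4088 → 2.4088 bits.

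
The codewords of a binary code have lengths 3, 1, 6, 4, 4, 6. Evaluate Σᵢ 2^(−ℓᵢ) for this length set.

With common denominator 2^6 = 64: Σ 2^(−ℓᵢ) = 8/64 + 32/64 + 1/64 + 4/64 + 4/64 + 1/64 = 50/64 = 0.78125.

0.78125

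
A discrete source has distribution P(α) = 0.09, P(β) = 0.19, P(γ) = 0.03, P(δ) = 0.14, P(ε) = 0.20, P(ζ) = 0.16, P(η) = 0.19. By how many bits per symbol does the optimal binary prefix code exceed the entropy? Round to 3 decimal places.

Entropy H = −Σ p log₂ p ≈ 2.6594 bits.
Huffman merges: 3/100+9/100→3/25; 3/25+7/50→13/50; 4/25+19/100→7/20; 19/100+1/5→39/100; 13/50+7/20→61/100; 39/100+61/100→1. L = 273/100 ≈ 2.7300.
L − H = 2.7300 − 2.6594 = 0.071 bits.

0.071 bits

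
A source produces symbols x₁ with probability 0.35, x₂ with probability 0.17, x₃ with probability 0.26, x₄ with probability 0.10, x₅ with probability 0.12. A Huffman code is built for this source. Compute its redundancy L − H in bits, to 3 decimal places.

Entropy H = −Σ p log₂ p ≈ 2.1692 bits.
Huffman merges: 1/10+3/25→11/50; 17/100+11/50→39/100; 13/50+7/20→61/100; 39/100+61/100→1. L = 111/50 ≈ 2.2200.
L − H = 2.2200 − 2.1692 = 0.051 bits.

0.051 bits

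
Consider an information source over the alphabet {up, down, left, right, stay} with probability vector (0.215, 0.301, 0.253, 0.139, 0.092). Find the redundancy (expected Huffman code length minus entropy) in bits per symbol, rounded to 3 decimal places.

0.019 bits

Entropy H = −Σ p log₂ p ≈ 2.2122 bits.
Huffman merges: 23/250+139/1000→231/1000; 43/200+231/1000→223/500; 253/1000+301/1000→277/500; 223/500+277/500→1. L = 2231/1000 ≈ 2.2310.
L − H = 2.2310 − 2.2122 = 0.019 bits.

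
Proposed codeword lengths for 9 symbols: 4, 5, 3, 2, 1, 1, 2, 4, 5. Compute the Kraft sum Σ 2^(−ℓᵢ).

1.8125

With common denominator 2^5 = 32: Σ 2^(−ℓᵢ) = 2/32 + 1/32 + 4/32 + 8/32 + 16/32 + 16/32 + 8/32 + 2/32 + 1/32 = 58/32 = 1.8125.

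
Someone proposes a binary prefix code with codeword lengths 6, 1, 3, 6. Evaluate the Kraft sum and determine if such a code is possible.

With common denominator 2^6 = 64: Σ 2^(−ℓᵢ) = 1/64 + 32/64 + 8/64 + 1/64 = 42/64 = 0.65625.
Kraft's inequality requires Σ ≤ 1; here Σ = 0.65625 ≤ 1, so such a prefix code exists.

0.65625; yes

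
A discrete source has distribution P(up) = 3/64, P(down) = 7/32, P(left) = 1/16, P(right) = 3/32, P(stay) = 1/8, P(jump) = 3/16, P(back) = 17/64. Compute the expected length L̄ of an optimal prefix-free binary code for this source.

Repeatedly combine the two least-probable nodes; the expected code length is the sum of the merged weights.
merge 3/64 + 1/16 → 7/64
merge 3/32 + 7/64 → 13/64
merge 1/8 + 3/16 → 5/16
merge 13/64 + 7/32 → 27/64
merge 17/64 + 5/16 → 37/64
merge 27/64 + 37/64 → 1
L = 7/64 + 13/64 + 5/16 + 27/64 + 37/64 + 1 = 21/8 = 2.625 bits/symbol.

2.625 bits/symbol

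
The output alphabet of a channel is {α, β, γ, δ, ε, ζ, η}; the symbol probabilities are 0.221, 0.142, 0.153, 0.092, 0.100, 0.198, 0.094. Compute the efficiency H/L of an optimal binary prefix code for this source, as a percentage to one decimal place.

Entropy H = −Σ p log₂ p ≈ 2.7277 bits.
Huffman merges: 23/250+47/500→93/500; 1/10+71/500→121/500; 153/1000+93/500→339/1000; 99/500+221/1000→419/1000; 121/500+339/1000→581/1000; 419/1000+581/1000→1. L = 2767/1000 ≈ 2.7670.
Efficiency = H/L = 2.7277/2.7670 = 98.6%.

98.6%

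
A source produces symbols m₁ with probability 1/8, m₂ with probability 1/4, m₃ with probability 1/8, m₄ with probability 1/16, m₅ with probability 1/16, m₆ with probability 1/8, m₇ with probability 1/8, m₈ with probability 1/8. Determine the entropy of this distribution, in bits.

2.875 bits

Each probability is a power of 1/2, so log₂(1/p) is an integer.
H = Σ p·log₂(1/p) = 1/8·3 + 1/4·2 + 1/8·3 + 1/16·4 + 1/16·4 + 1/8·3 + 1/8·3 + 1/8·3 = 2.875 bits.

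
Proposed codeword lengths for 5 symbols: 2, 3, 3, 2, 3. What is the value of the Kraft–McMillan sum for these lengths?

0.875

With common denominator 2^3 = 8: Σ 2^(−ℓᵢ) = 2/8 + 1/8 + 1/8 + 2/8 + 1/8 = 7/8 = 0.875.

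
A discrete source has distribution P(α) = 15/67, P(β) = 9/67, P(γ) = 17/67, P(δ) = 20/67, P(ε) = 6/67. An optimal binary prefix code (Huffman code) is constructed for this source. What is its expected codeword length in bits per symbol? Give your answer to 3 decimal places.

2.224 bits/symbol

Repeatedly combine the two least-probable nodes; the expected code length is the sum of the merged weights.
merge 6/67 + 9/67 → 15/67
merge 15/67 + 15/67 → 30/67
merge 17/67 + 20/67 → 37/67
merge 30/67 + 37/67 → 1
L = 15/67 + 30/67 + 37/67 + 1 = 149/67 ≈ 2.224 bits/symbol.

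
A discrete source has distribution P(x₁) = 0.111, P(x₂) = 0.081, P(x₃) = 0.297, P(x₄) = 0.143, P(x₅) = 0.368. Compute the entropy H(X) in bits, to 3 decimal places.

H = −Σ pᵢ log₂ pᵢ.
−0.111·log₂(0.111) = 0.3520
−0.081·log₂(0.081) = 0.2937
−0.297·log₂(0.297) = 0.5202
−0.143·log₂(0.143) = 0.4012
−0.368·log₂(0.368) = 0.5307
Sum ≈ 2.0979 → 2.098 bits.

2.098 bits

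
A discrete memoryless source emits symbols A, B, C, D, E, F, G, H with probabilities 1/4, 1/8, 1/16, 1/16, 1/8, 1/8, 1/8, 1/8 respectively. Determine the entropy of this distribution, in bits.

2.875 bits

Each probability is a power of 1/2, so log₂(1/p) is an integer.
H = Σ p·log₂(1/p) = 1/4·2 + 1/8·3 + 1/16·4 + 1/16·4 + 1/8·3 + 1/8·3 + 1/8·3 + 1/8·3 = 2.875 bits.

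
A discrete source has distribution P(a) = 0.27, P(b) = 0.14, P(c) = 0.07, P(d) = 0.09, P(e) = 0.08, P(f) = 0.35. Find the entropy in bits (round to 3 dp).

2.310 bits

H = −Σ pᵢ log₂ pᵢ.
−0.27·log₂(0.27) = 0.5100
−0.14·log₂(0.14) = 0.3971
−0.07·log₂(0.07) = 0.2686
−0.09·log₂(0.09) = 0.3127
−0.08·log₂(0.08) = 0.2915
−0.35·log₂(0.35) = 0.5301
Sum ≈ 2.3099 → 2.310 bits.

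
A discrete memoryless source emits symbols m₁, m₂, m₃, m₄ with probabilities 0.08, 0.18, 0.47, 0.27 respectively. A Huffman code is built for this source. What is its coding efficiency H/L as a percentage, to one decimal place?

Entropy H = −Σ p log₂ p ≈ 1.7588 bits.
Huffman merges: 2/25+9/50→13/50; 13/50+27/100→53/100; 47/100+53/100→1. L = 179/100 ≈ 1.7900.
Efficiency = H/L = 1.7588/1.7900 = 98.3%.

98.3%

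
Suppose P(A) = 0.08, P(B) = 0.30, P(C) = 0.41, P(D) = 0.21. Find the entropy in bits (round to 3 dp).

1.813 bits

H = −Σ pᵢ log₂ pᵢ.
−0.08·log₂(0.08) = 0.2915
−0.30·log₂(0.30) = 0.5211
−0.41·log₂(0.41) = 0.5274
−0.21·log₂(0.21) = 0.4728
Sum ≈ 1.8128 → 1.813 bits.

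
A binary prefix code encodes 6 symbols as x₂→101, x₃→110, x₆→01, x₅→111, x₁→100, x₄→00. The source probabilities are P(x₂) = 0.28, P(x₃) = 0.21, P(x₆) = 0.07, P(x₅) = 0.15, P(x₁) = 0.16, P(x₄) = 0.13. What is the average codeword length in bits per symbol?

2.8 bits/symbol

L̄ = Σ pᵢ·ℓᵢ = 0.28·3 + 0.21·3 + 0.07·2 + 0.15·3 + 0.16·3 + 0.13·2 = 2.8 bits/symbol.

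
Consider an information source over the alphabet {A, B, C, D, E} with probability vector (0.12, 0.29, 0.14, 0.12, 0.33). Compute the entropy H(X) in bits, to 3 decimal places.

2.177 bits

H = −Σ pᵢ log₂ pᵢ.
−0.12·log₂(0.12) = 0.3671
−0.29·log₂(0.29) = 0.5179
−0.14·log₂(0.14) = 0.3971
−0.12·log₂(0.12) = 0.3671
−0.33·log₂(0.33) = 0.5278
Sum ≈ 2.1770 → 2.177 bits.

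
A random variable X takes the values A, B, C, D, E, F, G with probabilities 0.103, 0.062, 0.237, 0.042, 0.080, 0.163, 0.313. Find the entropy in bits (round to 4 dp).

2.5134 bits

H = −Σ pᵢ log₂ pᵢ.
−0.103·log₂(0.103) = 0.3378
−0.062·log₂(0.062) = 0.2487
−0.237·log₂(0.237) = 0.4923
−0.042·log₂(0.042) = 0.1921
−0.080·log₂(0.080) = 0.2915
−0.163·log₂(0.163) = 0.4266
−0.313·log₂(0.313) = 0.5245
Sum ≈ 2.5134 → 2.5134 bits.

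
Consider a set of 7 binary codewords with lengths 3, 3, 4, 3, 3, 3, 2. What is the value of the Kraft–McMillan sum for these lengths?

With common denominator 2^4 = 16: Σ 2^(−ℓᵢ) = 2/16 + 2/16 + 1/16 + 2/16 + 2/16 + 2/16 + 4/16 = 15/16 = 0.9375.

0.9375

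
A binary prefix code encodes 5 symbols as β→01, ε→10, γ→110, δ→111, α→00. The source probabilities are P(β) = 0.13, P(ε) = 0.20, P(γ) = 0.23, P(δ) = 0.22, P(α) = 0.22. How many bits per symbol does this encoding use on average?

2.45 bits/symbol

L̄ = Σ pᵢ·ℓᵢ = 0.13·2 + 0.20·2 + 0.23·3 + 0.22·3 + 0.22·2 = 2.45 bits/symbol.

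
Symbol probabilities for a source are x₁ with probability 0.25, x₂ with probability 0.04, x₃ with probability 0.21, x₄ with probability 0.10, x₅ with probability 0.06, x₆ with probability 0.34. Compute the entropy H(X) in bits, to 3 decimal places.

2.263 bits

H = −Σ pᵢ log₂ pᵢ.
−0.25·log₂(0.25) = 0.5000
−0.04·log₂(0.04) = 0.1858
−0.21·log₂(0.21) = 0.4728
−0.10·log₂(0.10) = 0.3322
−0.06·log₂(0.06) = 0.2435
−0.34·log₂(0.34) = 0.5292
Sum ≈ 2.2635 → 2.263 bits.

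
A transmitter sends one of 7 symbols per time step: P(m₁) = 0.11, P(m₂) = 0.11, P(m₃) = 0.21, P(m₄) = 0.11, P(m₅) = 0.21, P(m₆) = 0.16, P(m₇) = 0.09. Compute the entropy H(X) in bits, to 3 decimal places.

2.732 bits

H = −Σ pᵢ log₂ pᵢ.
−0.11·log₂(0.11) = 0.3503
−0.11·log₂(0.11) = 0.3503
−0.21·log₂(0.21) = 0.4728
−0.11·log₂(0.11) = 0.3503
−0.21·log₂(0.21) = 0.4728
−0.16·log₂(0.16) = 0.4230
−0.09·log₂(0.09) = 0.3127
Sum ≈ 2.7322 → 2.732 bits.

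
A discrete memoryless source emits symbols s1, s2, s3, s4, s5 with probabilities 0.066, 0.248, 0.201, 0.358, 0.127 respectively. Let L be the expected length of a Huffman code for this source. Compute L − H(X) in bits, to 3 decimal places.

Entropy H = −Σ p log₂ p ≈ 2.1316 bits.
Huffman merges: 33/500+127/1000→193/1000; 193/1000+201/1000→197/500; 31/125+179/500→303/500; 197/500+303/500→1. L = 2193/1000 ≈ 2.1930.
L − H = 2.1930 − 2.1316 = 0.061 bits.

0.061 bits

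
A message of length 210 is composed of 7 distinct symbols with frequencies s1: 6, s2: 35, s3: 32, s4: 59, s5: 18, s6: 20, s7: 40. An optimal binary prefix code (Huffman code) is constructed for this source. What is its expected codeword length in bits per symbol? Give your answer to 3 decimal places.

Probabilities are the counts divided by 210.
Repeatedly combine the two least-probable nodes; the expected code length is the sum of the merged weights.
merge 1/35 + 3/35 → 4/35
merge 2/21 + 4/35 → 22/105
merge 16/105 + 1/6 → 67/210
merge 4/21 + 22/105 → 2/5
merge 59/210 + 67/210 → 3/5
merge 2/5 + 3/5 → 1
L = 4/35 + 22/105 + 67/210 + 2/5 + 3/5 + 1 = 37/14 ≈ 2.643 bits/symbol.

2.643 bits/symbol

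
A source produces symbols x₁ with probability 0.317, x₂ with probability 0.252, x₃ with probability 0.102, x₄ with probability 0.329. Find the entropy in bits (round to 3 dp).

1.890 bits

H = −Σ pᵢ log₂ pᵢ.
−0.317·log₂(0.317) = 0.5254
−0.252·log₂(0.252) = 0.5011
−0.102·log₂(0.102) = 0.3359
−0.329·log₂(0.329) = 0.5277
Sum ≈ 1.8901 → 1.890 bits.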